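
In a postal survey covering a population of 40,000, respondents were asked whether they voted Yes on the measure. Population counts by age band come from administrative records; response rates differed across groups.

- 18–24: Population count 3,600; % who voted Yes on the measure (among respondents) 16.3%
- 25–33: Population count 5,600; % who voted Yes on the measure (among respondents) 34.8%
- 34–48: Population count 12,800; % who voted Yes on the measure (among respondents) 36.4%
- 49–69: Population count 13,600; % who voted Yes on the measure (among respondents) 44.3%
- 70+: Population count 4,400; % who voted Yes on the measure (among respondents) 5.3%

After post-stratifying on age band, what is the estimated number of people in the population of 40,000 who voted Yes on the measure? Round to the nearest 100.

13,500

Apply each group's respondent rate to its population count:
  18–24: 3,600 × 16.3% = 586.8
  25–33: 5,600 × 34.8% = 1948.8
  34–48: 12,800 × 36.4% = 4659.2
  49–69: 13,600 × 44.3% = 6024.8
  70+: 4,400 × 5.3% = 233.2
Estimated total = 13452.8 → 13,500.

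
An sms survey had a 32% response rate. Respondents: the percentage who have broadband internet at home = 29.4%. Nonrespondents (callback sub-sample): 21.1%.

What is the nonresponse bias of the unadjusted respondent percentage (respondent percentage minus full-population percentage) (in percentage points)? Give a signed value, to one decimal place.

+5.6 percentage points

Nonresponse fraction = 1 − 0.32 = 0.68.
Bias = (nonresponse fraction) × (respondent percentage − nonrespondent percentage)
     = 0.68 × (29.4 − 21.1) = 0.68 × 8.3 = 5.644.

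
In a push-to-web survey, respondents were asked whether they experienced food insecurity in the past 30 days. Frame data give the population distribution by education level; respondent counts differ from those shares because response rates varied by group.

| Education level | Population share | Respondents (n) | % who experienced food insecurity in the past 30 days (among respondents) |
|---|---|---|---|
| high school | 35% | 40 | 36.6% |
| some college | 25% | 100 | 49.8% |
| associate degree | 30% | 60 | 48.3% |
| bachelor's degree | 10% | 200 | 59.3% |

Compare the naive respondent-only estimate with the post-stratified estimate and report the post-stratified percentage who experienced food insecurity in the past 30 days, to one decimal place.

45.7%

Without adjustment, the pooled respondent share is:
  (40/400)×36.6 + (100/400)×49.8 + (60/400)×48.3 + (200/400)×59.3 = 53.005%
Post-stratified estimate weights by population shares:
  0.35×36.6 + 0.25×49.8 + 0.3×48.3 + 0.1×59.3 = 45.68%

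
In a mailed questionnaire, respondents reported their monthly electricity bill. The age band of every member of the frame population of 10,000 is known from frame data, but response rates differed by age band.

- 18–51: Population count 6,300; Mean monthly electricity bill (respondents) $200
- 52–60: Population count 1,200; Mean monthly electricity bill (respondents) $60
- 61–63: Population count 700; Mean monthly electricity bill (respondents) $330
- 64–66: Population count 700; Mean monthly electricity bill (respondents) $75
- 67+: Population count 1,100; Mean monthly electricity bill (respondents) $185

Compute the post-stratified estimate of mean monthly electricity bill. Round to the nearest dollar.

Each cell contributes population-share × respondent value:
  18–51: (6,300/10,000) × 200 = 126
  52–60: (1,200/10,000) × 60 = 7.2
  61–63: (700/10,000) × 330 = 23.1
  64–66: (700/10,000) × 75 = 5.25
  67+: (1,100/10,000) × 185 = 20.35
Post-stratified estimate = 181.9 → $182.

$182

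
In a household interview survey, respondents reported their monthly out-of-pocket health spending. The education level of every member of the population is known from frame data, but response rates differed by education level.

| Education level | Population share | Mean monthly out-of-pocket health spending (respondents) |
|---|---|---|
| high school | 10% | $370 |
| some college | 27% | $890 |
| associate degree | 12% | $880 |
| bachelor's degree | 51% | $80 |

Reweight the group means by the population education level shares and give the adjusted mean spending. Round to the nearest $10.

$420

Weight each group's respondent value by its population share:
  high school: 0.1 × 370 = 37
  some college: 0.27 × 890 = 240.3
  associate degree: 0.12 × 880 = 105.6
  bachelor's degree: 0.51 × 80 = 40.8
Post-stratified estimate = 423.7 → $420.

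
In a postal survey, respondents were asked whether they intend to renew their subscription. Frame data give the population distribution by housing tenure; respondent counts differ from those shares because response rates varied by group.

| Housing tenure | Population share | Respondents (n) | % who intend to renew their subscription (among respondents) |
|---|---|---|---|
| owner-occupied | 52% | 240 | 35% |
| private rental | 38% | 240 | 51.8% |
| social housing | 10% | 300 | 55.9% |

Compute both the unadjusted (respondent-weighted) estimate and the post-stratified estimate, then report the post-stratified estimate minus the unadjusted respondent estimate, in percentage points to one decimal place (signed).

Naive respondent-only estimate (weights = respondent counts):
  (240/780)×35 + (240/780)×51.8 + (300/780)×55.9 = 48.2077%
Post-stratifying to population shares instead:
  0.52×35 + 0.38×51.8 + 0.1×55.9 = 43.474%
Difference = 43.474 − 48.2077 = -4.7337 pp.

-4.7 percentage points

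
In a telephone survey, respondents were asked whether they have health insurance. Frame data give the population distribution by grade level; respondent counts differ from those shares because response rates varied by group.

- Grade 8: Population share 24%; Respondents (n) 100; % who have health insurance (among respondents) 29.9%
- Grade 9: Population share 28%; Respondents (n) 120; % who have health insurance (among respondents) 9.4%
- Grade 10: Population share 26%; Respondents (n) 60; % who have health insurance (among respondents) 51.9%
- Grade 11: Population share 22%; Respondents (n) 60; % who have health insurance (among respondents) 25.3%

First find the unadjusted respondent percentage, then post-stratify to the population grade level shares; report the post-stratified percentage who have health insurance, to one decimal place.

28.9%

Without adjustment, the pooled respondent share is:
  (100/340)×29.9 + (120/340)×9.4 + (60/340)×51.9 + (60/340)×25.3 = 25.7353%
Post-stratified estimate weights by population shares:
  0.24×29.9 + 0.28×9.4 + 0.26×51.9 + 0.22×25.3 = 28.868%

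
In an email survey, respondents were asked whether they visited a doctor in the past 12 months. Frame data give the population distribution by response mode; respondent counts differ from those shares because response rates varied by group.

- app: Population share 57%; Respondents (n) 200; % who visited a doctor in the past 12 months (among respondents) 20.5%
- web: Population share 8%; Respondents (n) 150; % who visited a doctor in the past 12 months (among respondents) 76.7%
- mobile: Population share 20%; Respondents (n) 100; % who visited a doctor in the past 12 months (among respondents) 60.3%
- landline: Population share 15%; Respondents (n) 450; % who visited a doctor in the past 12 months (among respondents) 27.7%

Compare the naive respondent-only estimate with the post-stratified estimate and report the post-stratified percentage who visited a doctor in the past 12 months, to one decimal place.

34.0%

Without adjustment, the pooled respondent share is:
  (200/900)×20.5 + (150/900)×76.7 + (100/900)×60.3 + (450/900)×27.7 = 37.8889%
Reweighting by population response mode shares:
  0.57×20.5 + 0.08×76.7 + 0.2×60.3 + 0.15×27.7 = 34.036%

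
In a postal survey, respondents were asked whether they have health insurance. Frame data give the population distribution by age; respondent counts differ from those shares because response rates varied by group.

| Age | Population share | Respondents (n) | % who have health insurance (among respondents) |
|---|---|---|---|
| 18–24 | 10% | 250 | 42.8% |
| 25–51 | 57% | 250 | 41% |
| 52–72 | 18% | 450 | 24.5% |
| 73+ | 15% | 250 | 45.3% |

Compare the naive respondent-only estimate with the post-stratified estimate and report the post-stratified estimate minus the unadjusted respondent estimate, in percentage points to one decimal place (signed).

Naive respondent-only estimate (weights = respondent counts):
  (250/1200)×42.8 + (250/1200)×41 + (450/1200)×24.5 + (250/1200)×45.3 = 36.0833%
Post-stratifying to population shares instead:
  0.1×42.8 + 0.57×41 + 0.18×24.5 + 0.15×45.3 = 38.855%
Difference = 38.855 − 36.0833 = 2.7717 pp.

+2.8 percentage points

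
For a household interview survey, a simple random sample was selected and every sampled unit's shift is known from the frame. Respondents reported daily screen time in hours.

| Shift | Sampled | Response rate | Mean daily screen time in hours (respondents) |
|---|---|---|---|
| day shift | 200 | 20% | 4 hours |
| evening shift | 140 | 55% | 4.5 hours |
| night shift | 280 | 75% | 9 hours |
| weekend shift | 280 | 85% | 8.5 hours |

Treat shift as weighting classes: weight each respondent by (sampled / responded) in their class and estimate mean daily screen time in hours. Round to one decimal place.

Weighting each respondent by the inverse class response rate inflates each class back to its sampled size, so the class weight is n_sampled:
  day shift: 200 × 4 = 800
  evening shift: 140 × 4.5 = 630
  night shift: 280 × 9 = 2520
  weekend shift: 280 × 8.5 = 2380
Adjusted estimate = 6330 / 900 = 7.03333 → 7.0.

7.0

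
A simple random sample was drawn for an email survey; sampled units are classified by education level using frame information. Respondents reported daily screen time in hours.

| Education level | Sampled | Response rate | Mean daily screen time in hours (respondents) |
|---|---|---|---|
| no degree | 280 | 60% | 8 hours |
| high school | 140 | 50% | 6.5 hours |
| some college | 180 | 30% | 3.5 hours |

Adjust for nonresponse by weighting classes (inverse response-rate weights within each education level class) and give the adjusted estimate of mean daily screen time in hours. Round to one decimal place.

Inverse-response-rate weighting restores each class to its sampled count, so class totals weight by n_sampled:
  no degree: 280 × 8 = 2240
  high school: 140 × 6.5 = 910
  some college: 180 × 3.5 = 630
Adjusted estimate = 3780 / 600 = 6.3 → 6.3.

6.3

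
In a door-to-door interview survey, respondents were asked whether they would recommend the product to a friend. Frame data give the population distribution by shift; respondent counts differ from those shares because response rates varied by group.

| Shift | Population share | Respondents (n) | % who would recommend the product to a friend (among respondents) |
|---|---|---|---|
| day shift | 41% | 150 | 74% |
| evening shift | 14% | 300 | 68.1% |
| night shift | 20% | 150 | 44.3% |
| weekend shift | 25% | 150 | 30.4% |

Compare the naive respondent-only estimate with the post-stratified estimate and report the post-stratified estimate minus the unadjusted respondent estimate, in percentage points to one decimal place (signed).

-0.6 percentage points

Naive respondent-only estimate (weights = respondent counts):
  (150/750)×74 + (300/750)×68.1 + (150/750)×44.3 + (150/750)×30.4 = 56.98%
Post-stratifying to population shares instead:
  0.41×74 + 0.14×68.1 + 0.2×44.3 + 0.25×30.4 = 56.334%
Difference = 56.334 − 56.98 = -0.646 pp.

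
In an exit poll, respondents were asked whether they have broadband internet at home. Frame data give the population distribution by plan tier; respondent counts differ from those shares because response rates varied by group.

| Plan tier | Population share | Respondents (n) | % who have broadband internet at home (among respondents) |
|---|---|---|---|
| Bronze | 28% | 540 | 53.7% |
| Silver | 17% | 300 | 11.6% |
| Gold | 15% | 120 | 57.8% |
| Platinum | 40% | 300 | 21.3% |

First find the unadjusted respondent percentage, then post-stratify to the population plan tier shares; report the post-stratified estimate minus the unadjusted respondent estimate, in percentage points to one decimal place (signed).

Naive respondent-only estimate (weights = respondent counts):
  (540/1260)×53.7 + (300/1260)×11.6 + (120/1260)×57.8 + (300/1260)×21.3 = 36.3524%
Post-stratifying to population shares instead:
  0.28×53.7 + 0.17×11.6 + 0.15×57.8 + 0.4×21.3 = 34.198%
Difference = 34.198 − 36.3524 = -2.1544 pp.

-2.2 percentage points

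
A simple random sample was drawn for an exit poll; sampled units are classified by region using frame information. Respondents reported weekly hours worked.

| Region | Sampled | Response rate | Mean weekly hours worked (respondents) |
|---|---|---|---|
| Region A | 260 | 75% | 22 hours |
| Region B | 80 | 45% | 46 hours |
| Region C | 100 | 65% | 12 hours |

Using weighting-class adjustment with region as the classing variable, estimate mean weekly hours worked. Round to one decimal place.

24.1

Inverse-response-rate weighting restores each class to its sampled count, so class totals weight by n_sampled:
  Region A: 260 × 22 = 5720
  Region B: 80 × 46 = 3680
  Region C: 100 × 12 = 1200
Adjusted estimate = 10,600 / 440 = 24.0909 → 24.1.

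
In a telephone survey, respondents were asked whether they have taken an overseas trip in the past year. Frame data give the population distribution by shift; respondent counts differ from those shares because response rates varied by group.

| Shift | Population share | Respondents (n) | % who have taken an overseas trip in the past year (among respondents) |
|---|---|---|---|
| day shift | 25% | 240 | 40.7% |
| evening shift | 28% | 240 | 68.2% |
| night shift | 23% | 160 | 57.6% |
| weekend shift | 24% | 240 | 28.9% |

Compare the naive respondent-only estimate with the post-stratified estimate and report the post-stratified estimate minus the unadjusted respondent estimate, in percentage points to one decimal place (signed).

+1.4 percentage points

Unadjusted (pooled respondent) estimate weights by respondent counts:
  (240/880)×40.7 + (240/880)×68.2 + (160/880)×57.6 + (240/880)×28.9 = 48.0545%
Post-stratified estimate weights by population shares:
  0.25×40.7 + 0.28×68.2 + 0.23×57.6 + 0.24×28.9 = 49.455%
Difference = 49.455 − 48.0545 = 1.4005 pp.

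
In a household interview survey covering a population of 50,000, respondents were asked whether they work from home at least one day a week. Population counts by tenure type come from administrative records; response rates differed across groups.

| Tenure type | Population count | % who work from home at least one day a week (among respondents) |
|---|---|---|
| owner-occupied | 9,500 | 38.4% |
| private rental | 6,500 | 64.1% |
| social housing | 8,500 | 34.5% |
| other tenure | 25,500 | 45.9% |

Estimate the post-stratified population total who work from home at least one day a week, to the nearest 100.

22,500

Estimated count per cell = population count × respondent percentage:
  owner-occupied: 9,500 × 38.4% = 3648
  private rental: 6,500 × 64.1% = 4166.5
  social housing: 8,500 × 34.5% = 2932.5
  other tenure: 25,500 × 45.9% = 11704.5
Estimated total = 22451.5 → 22,500.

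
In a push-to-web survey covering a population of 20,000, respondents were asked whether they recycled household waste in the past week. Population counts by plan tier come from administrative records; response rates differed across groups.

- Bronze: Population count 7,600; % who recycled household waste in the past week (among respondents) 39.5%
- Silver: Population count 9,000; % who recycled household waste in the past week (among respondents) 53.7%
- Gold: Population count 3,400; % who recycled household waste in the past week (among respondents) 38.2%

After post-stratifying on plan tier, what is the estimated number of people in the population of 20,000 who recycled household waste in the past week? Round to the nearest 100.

9,100

Each cell contributes its population count × the respondent rate:
  Bronze: 7,600 × 39.5% = 3002
  Silver: 9,000 × 53.7% = 4833
  Gold: 3,400 × 38.2% = 1298.8
Estimated total = 9133.8 → 9,100.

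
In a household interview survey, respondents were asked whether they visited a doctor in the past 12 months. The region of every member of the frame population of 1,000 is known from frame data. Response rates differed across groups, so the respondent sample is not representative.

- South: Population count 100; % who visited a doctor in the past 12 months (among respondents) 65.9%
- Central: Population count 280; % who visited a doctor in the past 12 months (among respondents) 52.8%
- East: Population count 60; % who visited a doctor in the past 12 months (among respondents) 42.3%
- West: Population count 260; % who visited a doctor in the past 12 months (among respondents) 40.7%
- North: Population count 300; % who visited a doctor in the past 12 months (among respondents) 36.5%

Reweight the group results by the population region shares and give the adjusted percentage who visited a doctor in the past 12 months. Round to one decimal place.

Each cell contributes population-share × respondent value:
  South: (100/1,000) × 65.9 = 6.59
  Central: (280/1,000) × 52.8 = 14.784
  East: (60/1,000) × 42.3 = 2.538
  West: (260/1,000) × 40.7 = 10.582
  North: (300/1,000) × 36.5 = 10.95
Post-stratified estimate = 45.444 → 45.4%.

45.4%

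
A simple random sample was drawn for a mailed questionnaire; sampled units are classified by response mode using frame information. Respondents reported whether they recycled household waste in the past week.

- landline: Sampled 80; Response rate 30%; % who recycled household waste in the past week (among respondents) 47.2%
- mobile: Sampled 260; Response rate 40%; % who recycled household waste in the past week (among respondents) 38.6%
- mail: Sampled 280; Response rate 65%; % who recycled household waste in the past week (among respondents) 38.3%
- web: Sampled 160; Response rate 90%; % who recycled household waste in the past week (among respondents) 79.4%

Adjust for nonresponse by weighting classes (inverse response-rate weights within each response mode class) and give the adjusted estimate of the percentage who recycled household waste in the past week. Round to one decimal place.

47.7%

Weighting each respondent by the inverse class response rate inflates each class back to its sampled size, so the class weight is n_sampled:
  landline: 80 × 47.2 = 3776
  mobile: 260 × 38.6 = 10,036
  mail: 280 × 38.3 = 10,724
  web: 160 × 79.4 = 12,704
Adjusted estimate = 37,240 / 780 = 47.7436 → 47.7%.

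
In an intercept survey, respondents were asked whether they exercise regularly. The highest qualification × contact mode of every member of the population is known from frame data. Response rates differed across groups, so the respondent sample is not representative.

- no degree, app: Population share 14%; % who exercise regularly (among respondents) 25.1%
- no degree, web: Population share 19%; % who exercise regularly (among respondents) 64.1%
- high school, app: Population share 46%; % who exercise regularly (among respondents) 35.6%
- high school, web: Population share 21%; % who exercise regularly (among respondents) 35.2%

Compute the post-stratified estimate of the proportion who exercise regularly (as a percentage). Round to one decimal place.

Post-stratification weights by population share, not respondent share:
  no degree, app: 0.14 × 25.1 = 3.514
  no degree, web: 0.19 × 64.1 = 12.179
  high school, app: 0.46 × 35.6 = 16.376
  high school, web: 0.21 × 35.2 = 7.392
Post-stratified estimate = 39.461 → 39.5%.

39.5%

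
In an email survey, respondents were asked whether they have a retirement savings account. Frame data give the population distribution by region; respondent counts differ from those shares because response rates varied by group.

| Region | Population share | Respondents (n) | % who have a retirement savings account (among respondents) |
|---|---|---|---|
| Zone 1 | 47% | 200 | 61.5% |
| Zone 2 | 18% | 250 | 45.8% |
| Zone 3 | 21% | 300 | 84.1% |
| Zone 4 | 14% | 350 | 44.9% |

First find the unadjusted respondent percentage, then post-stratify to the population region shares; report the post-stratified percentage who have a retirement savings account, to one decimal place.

Unadjusted (pooled respondent) estimate weights by respondent counts:
  (200/1100)×61.5 + (250/1100)×45.8 + (300/1100)×84.1 + (350/1100)×44.9 = 58.8136%
Reweighting by population region shares:
  0.47×61.5 + 0.18×45.8 + 0.21×84.1 + 0.14×44.9 = 61.096%

61.1%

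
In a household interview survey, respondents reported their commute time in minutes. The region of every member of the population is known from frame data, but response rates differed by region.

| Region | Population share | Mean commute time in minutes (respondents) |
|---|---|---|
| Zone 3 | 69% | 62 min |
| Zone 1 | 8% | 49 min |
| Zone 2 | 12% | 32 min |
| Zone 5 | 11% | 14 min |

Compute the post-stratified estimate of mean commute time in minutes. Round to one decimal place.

52.1

Each cell contributes population-share × respondent value:
  Zone 3: 0.69 × 62 = 42.78
  Zone 1: 0.08 × 49 = 3.92
  Zone 2: 0.12 × 32 = 3.84
  Zone 5: 0.11 × 14 = 1.54
Post-stratified estimate = 52.08 → 52.1.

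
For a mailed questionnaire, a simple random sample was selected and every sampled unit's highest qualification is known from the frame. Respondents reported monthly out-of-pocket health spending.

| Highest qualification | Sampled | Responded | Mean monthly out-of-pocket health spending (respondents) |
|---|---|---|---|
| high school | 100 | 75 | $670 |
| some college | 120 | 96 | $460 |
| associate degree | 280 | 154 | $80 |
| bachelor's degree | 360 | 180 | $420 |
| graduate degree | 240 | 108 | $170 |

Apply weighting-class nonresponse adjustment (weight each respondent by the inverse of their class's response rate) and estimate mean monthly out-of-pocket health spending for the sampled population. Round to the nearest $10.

Class response rates: high school 75/100 = 75%, some college 96/120 = 80%, associate degree 154/280 = 55%, bachelor's degree 180/360 = 50%, graduate degree 108/240 = 45%.
Weighting each respondent by the inverse class response rate inflates each class back to its sampled size, so the class weight is n_sampled:
  high school: 100 × 670 = 67,000
  some college: 120 × 460 = 55,200
  associate degree: 280 × 80 = 22,400
  bachelor's degree: 360 × 420 = 151,200
  graduate degree: 240 × 170 = 40,800
Adjusted estimate = 336,600 / 1,100 = 306 → $310.

$310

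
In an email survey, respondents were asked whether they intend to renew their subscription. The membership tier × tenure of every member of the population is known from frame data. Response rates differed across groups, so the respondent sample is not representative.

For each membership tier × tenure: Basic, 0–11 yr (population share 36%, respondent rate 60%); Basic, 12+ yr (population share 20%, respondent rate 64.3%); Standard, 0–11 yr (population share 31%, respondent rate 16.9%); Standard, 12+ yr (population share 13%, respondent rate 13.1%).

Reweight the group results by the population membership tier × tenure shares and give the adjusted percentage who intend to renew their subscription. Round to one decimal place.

Each cell contributes population-share × respondent value:
  Basic, 0–11 yr: 0.36 × 60 = 21.6
  Basic, 12+ yr: 0.2 × 64.3 = 12.86
  Standard, 0–11 yr: 0.31 × 16.9 = 5.239
  Standard, 12+ yr: 0.13 × 13.1 = 1.703
Post-stratified estimate = 41.402 → 41.4%.

41.4%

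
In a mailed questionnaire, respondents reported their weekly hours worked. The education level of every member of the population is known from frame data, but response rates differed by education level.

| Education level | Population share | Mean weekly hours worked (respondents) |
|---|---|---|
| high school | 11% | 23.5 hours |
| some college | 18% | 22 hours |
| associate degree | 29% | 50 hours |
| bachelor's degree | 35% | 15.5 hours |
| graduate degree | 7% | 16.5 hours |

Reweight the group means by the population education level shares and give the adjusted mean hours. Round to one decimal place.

27.6

Weight each group's respondent value by its population share:
  high school: 0.11 × 23.5 = 2.585
  some college: 0.18 × 22 = 3.96
  associate degree: 0.29 × 50 = 14.5
  bachelor's degree: 0.35 × 15.5 = 5.425
  graduate degree: 0.07 × 16.5 = 1.155
Post-stratified estimate = 27.625 → 27.6.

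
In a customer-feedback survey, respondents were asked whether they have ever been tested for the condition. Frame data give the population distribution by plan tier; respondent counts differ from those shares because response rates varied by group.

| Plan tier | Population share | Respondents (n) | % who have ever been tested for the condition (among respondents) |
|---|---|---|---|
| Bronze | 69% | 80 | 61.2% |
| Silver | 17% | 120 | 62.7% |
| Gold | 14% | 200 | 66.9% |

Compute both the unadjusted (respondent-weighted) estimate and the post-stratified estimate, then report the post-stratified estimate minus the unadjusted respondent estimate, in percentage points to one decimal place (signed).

Unadjusted (pooled respondent) estimate weights by respondent counts:
  (80/400)×61.2 + (120/400)×62.7 + (200/400)×66.9 = 64.5%
Post-stratified estimate weights by population shares:
  0.69×61.2 + 0.17×62.7 + 0.14×66.9 = 62.253%
Difference = 62.253 − 64.5 = -2.247 pp.

-2.2 percentage points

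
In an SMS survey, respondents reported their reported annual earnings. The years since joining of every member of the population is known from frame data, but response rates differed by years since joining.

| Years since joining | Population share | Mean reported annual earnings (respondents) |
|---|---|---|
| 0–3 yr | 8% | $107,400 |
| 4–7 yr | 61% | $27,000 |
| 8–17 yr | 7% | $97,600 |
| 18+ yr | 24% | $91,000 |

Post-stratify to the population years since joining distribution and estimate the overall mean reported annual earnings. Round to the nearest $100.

$53,700

Reweight to the known years since joining distribution:
  0–3 yr: 0.08 × 107,400 = 8592
  4–7 yr: 0.61 × 27,000 = 16,470
  8–17 yr: 0.07 × 97,600 = 6832
  18+ yr: 0.24 × 91,000 = 21,840
Post-stratified estimate = 53,734 → $53,700.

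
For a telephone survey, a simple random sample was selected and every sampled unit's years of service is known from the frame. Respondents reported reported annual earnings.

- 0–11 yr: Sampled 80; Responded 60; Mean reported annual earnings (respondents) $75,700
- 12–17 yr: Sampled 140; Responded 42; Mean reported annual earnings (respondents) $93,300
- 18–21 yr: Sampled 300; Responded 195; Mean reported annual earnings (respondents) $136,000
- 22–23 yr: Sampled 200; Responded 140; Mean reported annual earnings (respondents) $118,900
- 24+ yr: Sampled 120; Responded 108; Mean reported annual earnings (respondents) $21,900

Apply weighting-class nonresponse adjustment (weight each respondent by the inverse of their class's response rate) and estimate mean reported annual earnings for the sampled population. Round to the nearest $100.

Response rates by class: 0–11 yr 60/80 = 75%, 12–17 yr 42/140 = 30%, 18–21 yr 195/300 = 65%, 22–23 yr 140/200 = 70%, 24+ yr 108/120 = 90%.
Inverse-response-rate weighting restores each class to its sampled count, so class totals weight by n_sampled:
  0–11 yr: 80 × 75,700 = 6,056,000
  12–17 yr: 140 × 93,300 = 13,062,000
  18–21 yr: 300 × 136,000 = 40,800,000
  22–23 yr: 200 × 118,900 = 23,780,000
  24+ yr: 120 × 21,900 = 2,628,000
Adjusted estimate = 86,326,000 / 840 = 102769 → $102,800.

$102,800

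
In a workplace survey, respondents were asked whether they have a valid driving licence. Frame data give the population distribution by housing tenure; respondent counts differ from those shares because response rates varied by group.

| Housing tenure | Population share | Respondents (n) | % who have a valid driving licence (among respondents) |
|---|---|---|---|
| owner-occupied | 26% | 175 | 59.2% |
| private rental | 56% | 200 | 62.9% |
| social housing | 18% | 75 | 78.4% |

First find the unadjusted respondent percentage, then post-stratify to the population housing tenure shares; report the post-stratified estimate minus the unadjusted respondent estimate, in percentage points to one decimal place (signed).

+0.7 percentage points

Without adjustment, the pooled respondent share is:
  (175/450)×59.2 + (200/450)×62.9 + (75/450)×78.4 = 64.0444%
Post-stratifying to population shares instead:
  0.26×59.2 + 0.56×62.9 + 0.18×78.4 = 64.728%
Difference = 64.728 − 64.0444 = 0.6836 pp.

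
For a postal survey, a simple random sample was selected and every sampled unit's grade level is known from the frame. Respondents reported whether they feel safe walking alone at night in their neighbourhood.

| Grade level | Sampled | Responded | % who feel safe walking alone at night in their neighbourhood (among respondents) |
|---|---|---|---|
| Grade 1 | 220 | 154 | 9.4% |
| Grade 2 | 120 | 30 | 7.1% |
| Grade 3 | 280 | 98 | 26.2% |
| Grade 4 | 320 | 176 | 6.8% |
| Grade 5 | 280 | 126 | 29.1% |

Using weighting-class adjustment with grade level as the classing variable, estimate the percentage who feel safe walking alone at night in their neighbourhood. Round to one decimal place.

Response rates by class: Grade 1 154/220 = 70%, Grade 2 30/120 = 25%, Grade 3 98/280 = 35%, Grade 4 176/320 = 55%, Grade 5 126/280 = 45%.
Inverse-response-rate weighting restores each class to its sampled count, so class totals weight by n_sampled:
  Grade 1: 220 × 9.4 = 2068
  Grade 2: 120 × 7.1 = 852
  Grade 3: 280 × 26.2 = 7336
  Grade 4: 320 × 6.8 = 2176
  Grade 5: 280 × 29.1 = 8148
Adjusted estimate = 20,580 / 1,220 = 16.8689 → 16.9%.

16.9%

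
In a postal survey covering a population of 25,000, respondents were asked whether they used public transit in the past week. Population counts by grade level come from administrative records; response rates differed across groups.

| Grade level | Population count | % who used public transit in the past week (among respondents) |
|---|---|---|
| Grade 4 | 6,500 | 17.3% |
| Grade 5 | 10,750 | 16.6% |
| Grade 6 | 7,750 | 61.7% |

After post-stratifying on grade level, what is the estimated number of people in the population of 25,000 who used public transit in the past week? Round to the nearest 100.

Apply each group's respondent rate to its population count:
  Grade 4: 6,500 × 17.3% = 1124.5
  Grade 5: 10,750 × 16.6% = 1784.5
  Grade 6: 7,750 × 61.7% = 4781.75
Estimated total = 7690.75 → 7,700.

7,700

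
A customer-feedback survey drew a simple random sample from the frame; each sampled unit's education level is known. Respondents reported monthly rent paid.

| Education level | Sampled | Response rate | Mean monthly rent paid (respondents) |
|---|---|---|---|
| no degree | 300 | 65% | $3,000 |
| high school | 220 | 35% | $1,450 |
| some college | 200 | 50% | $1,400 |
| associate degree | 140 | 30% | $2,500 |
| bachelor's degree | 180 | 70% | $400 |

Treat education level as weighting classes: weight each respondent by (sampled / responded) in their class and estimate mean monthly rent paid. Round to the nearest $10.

Inverse-response-rate weighting restores each class to its sampled count, so class totals weight by n_sampled:
  no degree: 300 × 3000 = 900,000
  high school: 220 × 1450 = 319,000
  some college: 200 × 1400 = 280,000
  associate degree: 140 × 2500 = 350,000
  bachelor's degree: 180 × 400 = 72,000
Adjusted estimate = 1,921,000 / 1,040 = 1847.12 → $1,850.

$1,850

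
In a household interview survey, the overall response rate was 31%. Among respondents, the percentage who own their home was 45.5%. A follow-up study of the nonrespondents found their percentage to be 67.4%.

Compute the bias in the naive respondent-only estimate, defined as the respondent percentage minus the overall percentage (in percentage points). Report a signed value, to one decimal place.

Nonresponse fraction = 1 − 0.31 = 0.69.
Bias = (nonresponse fraction) × (respondent percentage − nonrespondent percentage)
     = 0.69 × (45.5 − 67.4) = 0.69 × -21.9 = -15.111.

-15.1 percentage points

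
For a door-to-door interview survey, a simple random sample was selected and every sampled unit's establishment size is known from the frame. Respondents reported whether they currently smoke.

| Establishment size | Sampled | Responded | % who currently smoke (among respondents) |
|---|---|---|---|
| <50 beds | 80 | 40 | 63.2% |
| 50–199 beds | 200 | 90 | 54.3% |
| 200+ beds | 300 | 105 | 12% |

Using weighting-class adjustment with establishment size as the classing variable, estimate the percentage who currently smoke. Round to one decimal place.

33.6%

Class response rates: <50 beds 40/80 = 50%, 50–199 beds 90/200 = 45%, 200+ beds 105/300 = 35%.
Each respondent's weight = sampled/responded in their class; summing within a class gives n_sampled, so:
  <50 beds: 80 × 63.2 = 5056
  50–199 beds: 200 × 54.3 = 10,860
  200+ beds: 300 × 12 = 3600
Adjusted estimate = 19,516 / 580 = 33.6483 → 33.6%.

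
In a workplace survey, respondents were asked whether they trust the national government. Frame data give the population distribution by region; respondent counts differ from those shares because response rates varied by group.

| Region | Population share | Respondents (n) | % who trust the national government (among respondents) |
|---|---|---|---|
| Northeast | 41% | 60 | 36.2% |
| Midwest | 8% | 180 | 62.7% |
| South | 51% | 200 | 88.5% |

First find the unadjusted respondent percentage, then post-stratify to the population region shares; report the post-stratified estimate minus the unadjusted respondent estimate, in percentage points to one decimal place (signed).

-5.8 percentage points

Naive respondent-only estimate (weights = respondent counts):
  (60/440)×36.2 + (180/440)×62.7 + (200/440)×88.5 = 70.8136%
Post-stratified estimate weights by population shares:
  0.41×36.2 + 0.08×62.7 + 0.51×88.5 = 64.993%
Difference = 64.993 − 70.8136 = -5.8206 pp.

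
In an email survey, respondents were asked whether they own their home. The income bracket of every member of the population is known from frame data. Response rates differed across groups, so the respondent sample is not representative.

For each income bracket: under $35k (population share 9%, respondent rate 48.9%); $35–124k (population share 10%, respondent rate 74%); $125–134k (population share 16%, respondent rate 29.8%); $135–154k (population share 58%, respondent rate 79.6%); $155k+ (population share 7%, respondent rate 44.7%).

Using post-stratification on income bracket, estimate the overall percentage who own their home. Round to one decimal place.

65.9%

Post-stratification weights by population share, not respondent share:
  under $35k: 0.09 × 48.9 = 4.401
  $35–124k: 0.1 × 74 = 7.4
  $125–134k: 0.16 × 29.8 = 4.768
  $135–154k: 0.58 × 79.6 = 46.168
  $155k+: 0.07 × 44.7 = 3.129
Post-stratified estimate = 65.866 → 65.9%.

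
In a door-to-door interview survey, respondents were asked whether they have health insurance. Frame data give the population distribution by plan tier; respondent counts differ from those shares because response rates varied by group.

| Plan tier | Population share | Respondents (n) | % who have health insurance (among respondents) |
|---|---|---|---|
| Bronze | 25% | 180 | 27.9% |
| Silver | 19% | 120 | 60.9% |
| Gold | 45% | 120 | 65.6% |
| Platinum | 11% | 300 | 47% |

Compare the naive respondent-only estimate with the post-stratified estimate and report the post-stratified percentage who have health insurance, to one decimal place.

53.2%

Naive respondent-only estimate (weights = respondent counts):
  (180/720)×27.9 + (120/720)×60.9 + (120/720)×65.6 + (300/720)×47 = 47.6417%
Post-stratifying to population shares instead:
  0.25×27.9 + 0.19×60.9 + 0.45×65.6 + 0.11×47 = 53.236%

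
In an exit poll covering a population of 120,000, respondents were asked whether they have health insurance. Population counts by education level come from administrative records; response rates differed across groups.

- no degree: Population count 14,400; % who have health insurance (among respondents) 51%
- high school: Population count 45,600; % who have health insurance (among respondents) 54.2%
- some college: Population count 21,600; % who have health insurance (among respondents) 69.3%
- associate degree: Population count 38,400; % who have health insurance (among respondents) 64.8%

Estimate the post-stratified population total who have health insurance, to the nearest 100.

Each cell contributes its population count × the respondent rate:
  no degree: 14,400 × 51% = 7344
  high school: 45,600 × 54.2% = 24715.2
  some college: 21,600 × 69.3% = 14968.8
  associate degree: 38,400 × 64.8% = 24883.2
Estimated total = 71911.2 → 71,900.

71,900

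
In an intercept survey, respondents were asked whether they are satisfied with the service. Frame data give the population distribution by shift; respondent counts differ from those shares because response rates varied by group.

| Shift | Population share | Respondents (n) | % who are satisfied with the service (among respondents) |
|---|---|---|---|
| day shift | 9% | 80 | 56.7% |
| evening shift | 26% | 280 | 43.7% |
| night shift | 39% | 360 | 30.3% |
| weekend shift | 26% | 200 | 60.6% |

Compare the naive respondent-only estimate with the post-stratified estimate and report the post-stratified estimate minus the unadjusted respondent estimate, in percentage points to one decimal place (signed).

+0.8 percentage points

Without adjustment, the pooled respondent share is:
  (80/920)×56.7 + (280/920)×43.7 + (360/920)×30.3 + (200/920)×60.6 = 43.2609%
Post-stratified estimate weights by population shares:
  0.09×56.7 + 0.26×43.7 + 0.39×30.3 + 0.26×60.6 = 44.038%
Difference = 44.038 − 43.2609 = 0.7771 pp.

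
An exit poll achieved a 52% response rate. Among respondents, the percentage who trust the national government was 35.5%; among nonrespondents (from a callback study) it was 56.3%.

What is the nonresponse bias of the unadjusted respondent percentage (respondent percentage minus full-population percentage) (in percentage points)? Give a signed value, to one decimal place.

Nonresponse fraction = 1 − 0.52 = 0.48.
Bias = (nonresponse fraction) × (respondent percentage − nonrespondent percentage)
     = 0.48 × (35.5 − 56.3) = 0.48 × -20.8 = -9.984.

-10.0 percentage points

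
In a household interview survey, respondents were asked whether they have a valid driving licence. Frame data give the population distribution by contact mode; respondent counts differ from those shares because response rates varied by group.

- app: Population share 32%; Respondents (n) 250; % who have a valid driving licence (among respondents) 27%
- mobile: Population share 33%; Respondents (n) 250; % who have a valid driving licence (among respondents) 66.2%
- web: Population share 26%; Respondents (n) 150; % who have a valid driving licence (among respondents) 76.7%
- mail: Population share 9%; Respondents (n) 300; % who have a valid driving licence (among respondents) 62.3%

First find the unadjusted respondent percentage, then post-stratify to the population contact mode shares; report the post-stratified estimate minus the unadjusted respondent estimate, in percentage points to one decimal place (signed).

Naive respondent-only estimate (weights = respondent counts):
  (250/950)×27 + (250/950)×66.2 + (150/950)×76.7 + (300/950)×62.3 = 56.3105%
Post-stratified estimate weights by population shares:
  0.32×27 + 0.33×66.2 + 0.26×76.7 + 0.09×62.3 = 56.035%
Difference = 56.035 − 56.3105 = -0.2755 pp.

-0.3 percentage points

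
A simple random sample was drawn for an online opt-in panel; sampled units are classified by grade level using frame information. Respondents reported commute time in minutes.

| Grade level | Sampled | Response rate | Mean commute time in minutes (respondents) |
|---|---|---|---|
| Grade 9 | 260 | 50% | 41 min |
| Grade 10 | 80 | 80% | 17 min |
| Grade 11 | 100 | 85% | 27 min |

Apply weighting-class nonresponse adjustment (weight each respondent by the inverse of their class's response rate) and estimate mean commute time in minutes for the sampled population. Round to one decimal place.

Weighting each respondent by the inverse class response rate inflates each class back to its sampled size, so the class weight is n_sampled:
  Grade 9: 260 × 41 = 10,660
  Grade 10: 80 × 17 = 1360
  Grade 11: 100 × 27 = 2700
Adjusted estimate = 14,720 / 440 = 33.4545 → 33.5.

33.5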